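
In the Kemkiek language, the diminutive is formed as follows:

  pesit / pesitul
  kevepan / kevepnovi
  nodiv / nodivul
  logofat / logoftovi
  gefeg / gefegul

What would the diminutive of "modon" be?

modonul

logofat and pesit both end in -t yet inflect differently (logoftovi, pesitul), so the final letter is not what conditions the rule; the number of vowels is.
"modon" has 2 vowels. The stems with 2 vowels (gefeg → gefegul, pesit → pesitul, nodiv → nodivul) add -ul.
So modon → modonul.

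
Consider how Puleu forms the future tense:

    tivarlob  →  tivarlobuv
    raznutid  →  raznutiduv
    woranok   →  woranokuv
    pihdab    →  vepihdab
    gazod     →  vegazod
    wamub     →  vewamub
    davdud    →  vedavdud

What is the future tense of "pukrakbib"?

tivarlob and pihdab both end in -b yet inflect differently (tivarlobuv, vepihdab), so the final letter is not what conditions the rule; the number of vowels is.
"pukrakbib" has 3 vowels. The stems with 3 vowels (tivarlob → tivarlobuv, raznutid → raznutiduv, woranok → woranokuv) add -uv.
The other pattern: stems with 2 vowels add the prefix ve-.
So pukrakbib → pukrakbibuv.

pukrakbibuv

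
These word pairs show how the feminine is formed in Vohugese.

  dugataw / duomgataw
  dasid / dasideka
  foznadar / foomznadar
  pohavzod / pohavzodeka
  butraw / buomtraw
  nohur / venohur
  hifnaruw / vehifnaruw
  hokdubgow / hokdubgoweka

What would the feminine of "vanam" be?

vaomnam

butraw and hifnaruw both end in -w yet inflect differently (buomtraw, vehifnaruw), so the final letter is not what conditions the rule; the last vowel is.
"vanam" has last vowel 'a'. The stems whose last vowel is 'a' (butraw → buomtraw, dugataw → duomgataw, foznadar → foomznadar) insert -om- after the first vowel.
So vanam → vaomnam.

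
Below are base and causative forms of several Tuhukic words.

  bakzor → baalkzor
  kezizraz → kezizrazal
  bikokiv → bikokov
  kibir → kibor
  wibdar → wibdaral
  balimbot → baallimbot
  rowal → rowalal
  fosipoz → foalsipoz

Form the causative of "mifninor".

"mifninor" has last vowel 'o'. The stems whose last vowel is 'o' (balimbot → baallimbot, fosipoz → foalsipoz, bakzor → baalkzor) insert -al- after the first vowel.
So mifninor → mialfninor.

mialfninor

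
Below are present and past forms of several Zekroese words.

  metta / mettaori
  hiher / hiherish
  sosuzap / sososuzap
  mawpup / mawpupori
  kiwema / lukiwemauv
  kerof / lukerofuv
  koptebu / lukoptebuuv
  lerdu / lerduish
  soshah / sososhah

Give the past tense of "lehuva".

mawpup and sosuzap both end in -p yet inflect differently (mawpupori, sososuzap), so the final letter is not what conditions the rule; the first letter is.
"lehuva" begins with l-. The one such stem in the data (lerdu → lerduish) adds -ish, so the same rule applies.
So lehuva → lehuvaish.

lehuvaish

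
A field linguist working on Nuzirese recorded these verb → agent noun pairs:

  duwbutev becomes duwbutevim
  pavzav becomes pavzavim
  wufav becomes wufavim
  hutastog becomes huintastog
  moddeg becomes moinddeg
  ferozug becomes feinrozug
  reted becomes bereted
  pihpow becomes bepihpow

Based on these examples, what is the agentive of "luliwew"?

beluliwew

duwbutev and moddeg both have last vowel 'e' yet inflect differently (duwbutevim, moinddeg), so the last vowel is not what conditions the rule; the final letter is.
"luliwew" ends in -w. The one such stem in the data (pihpow → bepihpow) adds the prefix be-, so the same rule applies.
The other patterns: stems ending in -v add -im; stems ending in -g insert -in- after the first vowel.
So luliwew → beluliwew.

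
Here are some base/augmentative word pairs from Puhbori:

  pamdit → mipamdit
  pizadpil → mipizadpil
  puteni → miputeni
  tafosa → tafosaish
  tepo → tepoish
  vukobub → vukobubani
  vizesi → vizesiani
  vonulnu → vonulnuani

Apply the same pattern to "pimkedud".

puteni and vizesi both end in -i yet inflect differently (miputeni, vizesiani), so the final letter is not what conditions the rule; the first letter is.
"pimkedud" begins with p-. The stems beginning with p- (pamdit → mipamdit, pizadpil → mipizadpil, puteni → miputeni) add the prefix mi-.
So pimkedud → mipimkedud.

mipimkedud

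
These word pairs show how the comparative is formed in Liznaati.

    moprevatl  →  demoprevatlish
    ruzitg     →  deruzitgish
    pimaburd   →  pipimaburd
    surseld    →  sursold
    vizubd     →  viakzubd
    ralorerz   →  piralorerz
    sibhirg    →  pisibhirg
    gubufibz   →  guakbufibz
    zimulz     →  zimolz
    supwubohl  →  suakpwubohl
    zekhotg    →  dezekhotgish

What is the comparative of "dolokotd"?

dedolokotdish

gubufibz and ralorerz both end in -z yet inflect differently (guakbufibz, piralorerz), so the final letter is not what conditions the rule; the second-to-last letter is.
"dolokotd" has second-to-last letter 't'. The stems whose second-to-last letter is 't' (zekhotg → dezekhotgish, ruzitg → deruzitgish, moprevatl → demoprevatlish) add de- … -ish around the stem.
The other patterns: stems whose second-to-last letter is 'b' or 'h' insert -ak- after the first vowel; stems whose second-to-last letter is 'r' add the prefix pi-; stems whose second-to-last letter is 'l' change the last vowel to 'o'.
So dolokotd → dedolokotdish.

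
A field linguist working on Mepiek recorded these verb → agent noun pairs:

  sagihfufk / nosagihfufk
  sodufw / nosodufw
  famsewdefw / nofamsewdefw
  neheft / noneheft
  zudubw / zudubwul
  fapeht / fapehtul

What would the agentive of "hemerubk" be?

hemerubkul

sodufw and zudubw both end in -w yet inflect differently (nosodufw, zudubwul), so the final letter is not what conditions the rule; the second-to-last letter is.
"hemerubk" has second-to-last letter 'b'. The one such stem in the data (zudubw → zudubwul) adds -ul, so the same rule applies.
The other pattern: stems whose second-to-last letter is 'f' add the prefix no-.
So hemerubk → hemerubkul.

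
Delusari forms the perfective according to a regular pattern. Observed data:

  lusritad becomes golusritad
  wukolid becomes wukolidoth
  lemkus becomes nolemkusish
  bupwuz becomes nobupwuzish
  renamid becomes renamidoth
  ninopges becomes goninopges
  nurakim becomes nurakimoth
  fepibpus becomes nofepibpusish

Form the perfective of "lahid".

lahidoth

wukolid and lusritad both end in -d yet inflect differently (wukolidoth, golusritad), so the final letter is not what conditions the rule; the last vowel is.
"lahid" has last vowel 'i'. The stems whose last vowel is 'i' (wukolid → wukolidoth, nurakim → nurakimoth, renamid → renamidoth) add -oth.
So lahid → lahidoth.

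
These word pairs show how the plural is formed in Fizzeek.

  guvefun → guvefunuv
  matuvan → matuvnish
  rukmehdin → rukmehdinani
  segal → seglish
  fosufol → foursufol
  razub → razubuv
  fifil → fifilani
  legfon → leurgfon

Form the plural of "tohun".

tohunuv

"tohun" has last vowel 'u'. The stems whose last vowel is 'u' (guvefun → guvefunuv, razub → razubuv) add -uv.
So tohun → tohunuv.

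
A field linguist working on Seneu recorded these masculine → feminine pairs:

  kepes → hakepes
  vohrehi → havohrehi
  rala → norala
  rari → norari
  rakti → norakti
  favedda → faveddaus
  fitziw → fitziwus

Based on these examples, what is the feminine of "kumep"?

hakumep

vohrehi and rari both end in -i yet inflect differently (havohrehi, norari), so the final letter is not what conditions the rule; the first letter is.
"kumep" begins with k-. The one such stem in the data (kepes → hakepes) adds the prefix ha-, so the same rule applies.
The other patterns: stems beginning with r- add the prefix no-; stems beginning with f- add -us.
So kumep → hakumep.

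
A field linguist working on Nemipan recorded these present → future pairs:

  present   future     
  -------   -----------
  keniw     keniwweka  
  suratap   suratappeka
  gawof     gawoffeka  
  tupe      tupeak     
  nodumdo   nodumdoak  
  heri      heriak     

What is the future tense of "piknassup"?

piknassuppeka

gawof and nodumdo both have last vowel 'o' yet inflect differently (gawoffeka, nodumdoak), so the last vowel is not what conditions the rule; whether the stem ends in a vowel or a consonant is.
"piknassup" ends in a consonant. The stems ending in a consonant (keniw → keniwweka, suratap → suratappeka, gawof → gawoffeka) double the final consonant and add -eka.
The other pattern: stems ending in a vowel add -ak.
So piknassup → piknassuppeka.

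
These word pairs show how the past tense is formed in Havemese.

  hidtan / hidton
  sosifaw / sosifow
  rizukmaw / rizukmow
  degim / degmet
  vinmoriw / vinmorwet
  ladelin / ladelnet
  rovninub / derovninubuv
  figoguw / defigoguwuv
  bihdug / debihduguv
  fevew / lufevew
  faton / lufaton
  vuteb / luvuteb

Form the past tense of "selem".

"selem" has last vowel 'e'. The stems whose last vowel is 'e' (fevew → lufevew, vuteb → luvuteb) add the prefix lu-.
The other patterns: stems whose last vowel is 'a' change the last vowel to 'o'; stems whose last vowel is 'i' delete the last vowel and add -et; stems whose last vowel is 'u' add de- … -uv around the stem.
So selem → luselem.

luselem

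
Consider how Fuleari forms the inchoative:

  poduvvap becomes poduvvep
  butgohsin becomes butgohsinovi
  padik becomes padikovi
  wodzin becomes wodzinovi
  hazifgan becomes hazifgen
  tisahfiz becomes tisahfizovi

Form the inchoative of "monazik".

monazikovi

hazifgan and butgohsin both end in -n yet inflect differently (hazifgen, butgohsinovi), so the final letter is not what conditions the rule; the last vowel is.
"monazik" has last vowel 'i'. The stems whose last vowel is 'i' (tisahfiz → tisahfizovi, butgohsin → butgohsinovi, padik → padikovi) add -ovi.
So monazik → monazikovi.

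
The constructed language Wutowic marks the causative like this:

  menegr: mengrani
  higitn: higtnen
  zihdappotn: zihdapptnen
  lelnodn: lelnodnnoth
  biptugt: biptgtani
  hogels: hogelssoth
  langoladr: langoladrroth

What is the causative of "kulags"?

menegr and langoladr both end in -r yet inflect differently (mengrani, langoladrroth), so the final letter is not what conditions the rule; the second-to-last letter is.
"kulags" has second-to-last letter 'g'. The stems whose second-to-last letter is 'g' (menegr → mengrani, biptugt → biptgtani) delete the last vowel and add -ani.
The other patterns: stems whose second-to-last letter is 't' delete the last vowel and add -en; stems whose second-to-last letter is 'd' or 'l' double the final consonant and add -oth.
So kulags → kulgsani.

kulgsani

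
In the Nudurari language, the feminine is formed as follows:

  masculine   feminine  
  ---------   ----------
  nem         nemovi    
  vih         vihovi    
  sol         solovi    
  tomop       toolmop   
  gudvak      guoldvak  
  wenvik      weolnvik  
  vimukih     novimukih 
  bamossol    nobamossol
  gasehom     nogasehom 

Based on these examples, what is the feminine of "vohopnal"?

vih and vimukih both end in -h yet inflect differently (vihovi, novimukih), so the final letter is not what conditions the rule; the number of vowels is.
"vohopnal" has 3 vowels. The stems with 3 vowels (vimukih → novimukih, bamossol → nobamossol, gasehom → nogasehom) add the prefix no-.
So vohopnal → novohopnal.

novohopnal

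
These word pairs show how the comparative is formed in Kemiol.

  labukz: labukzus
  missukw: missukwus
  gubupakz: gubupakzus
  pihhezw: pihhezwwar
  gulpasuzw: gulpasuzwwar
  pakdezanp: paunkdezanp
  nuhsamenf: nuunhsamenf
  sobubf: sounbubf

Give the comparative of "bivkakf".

bivkakfus

missukw and pihhezw both end in -w yet inflect differently (missukwus, pihhezwwar), so the final letter is not what conditions the rule; the second-to-last letter is.
"bivkakf" has second-to-last letter 'k'. The stems whose second-to-last letter is 'k' (labukz → labukzus, missukw → missukwus, gubupakz → gubupakzus) add -us.
The other patterns: stems whose second-to-last letter is 'z' double the final consonant and add -ar; stems whose second-to-last letter is 'b' or 'n' insert -un- after the first vowel.
So bivkakf → bivkakfus.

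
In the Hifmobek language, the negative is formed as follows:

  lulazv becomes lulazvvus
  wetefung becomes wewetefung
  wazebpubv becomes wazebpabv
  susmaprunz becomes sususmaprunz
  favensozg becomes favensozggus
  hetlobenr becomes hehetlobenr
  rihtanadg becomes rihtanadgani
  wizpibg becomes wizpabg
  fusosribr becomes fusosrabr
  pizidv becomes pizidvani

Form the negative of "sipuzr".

sipuzrrus

"sipuzr" has second-to-last letter 'z'. The stems whose second-to-last letter is 'z' (lulazv → lulazvvus, favensozg → favensozggus) double the final consonant and add -us.
The other patterns: stems whose second-to-last letter is 'd' add -ani; stems whose second-to-last letter is 'n' repeat the first consonant+vowel as a prefix; stems whose second-to-last letter is 'b' change the last vowel to 'a'.
So sipuzr → sipuzrrus.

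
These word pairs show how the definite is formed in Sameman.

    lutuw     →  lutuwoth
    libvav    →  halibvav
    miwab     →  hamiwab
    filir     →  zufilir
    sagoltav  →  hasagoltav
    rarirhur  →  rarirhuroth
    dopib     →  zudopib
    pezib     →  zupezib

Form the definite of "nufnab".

"nufnab" has last vowel 'a'. The stems whose last vowel is 'a' (sagoltav → hasagoltav, miwab → hamiwab, libvav → halibvav) add the prefix ha-.
The other patterns: stems whose last vowel is 'u' add -oth; stems whose last vowel is 'i' add the prefix zu-.
So nufnab → hanufnab.

hanufnab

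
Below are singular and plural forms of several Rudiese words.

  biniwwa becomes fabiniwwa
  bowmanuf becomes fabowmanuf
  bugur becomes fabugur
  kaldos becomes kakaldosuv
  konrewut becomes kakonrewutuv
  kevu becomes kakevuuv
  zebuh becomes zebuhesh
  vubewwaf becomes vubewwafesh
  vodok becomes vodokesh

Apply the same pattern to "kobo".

kakobouv

bowmanuf and vubewwaf both end in -f yet inflect differently (fabowmanuf, vubewwafesh), so the final letter is not what conditions the rule; the first letter is.
"kobo" begins with k-. The stems beginning with k- (kaldos → kakaldosuv, konrewut → kakonrewutuv, kevu → kakevuuv) add ka- … -uv around the stem.
The other patterns: stems beginning with b- add the prefix fa-; stems beginning with v- or z- add -esh.
So kobo → kakobouv.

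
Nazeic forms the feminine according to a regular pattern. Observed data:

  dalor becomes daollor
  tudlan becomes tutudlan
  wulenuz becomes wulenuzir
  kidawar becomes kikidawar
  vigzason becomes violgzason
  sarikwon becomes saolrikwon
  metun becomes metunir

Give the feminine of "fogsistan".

fofogsistan

vigzason and tudlan both end in -n yet inflect differently (violgzason, tutudlan), so the final letter is not what conditions the rule; the last vowel is.
"fogsistan" has last vowel 'a'. The stems whose last vowel is 'a' (tudlan → tutudlan, kidawar → kikidawar) repeat the first consonant+vowel as a prefix.
So fogsistan → fofogsistan.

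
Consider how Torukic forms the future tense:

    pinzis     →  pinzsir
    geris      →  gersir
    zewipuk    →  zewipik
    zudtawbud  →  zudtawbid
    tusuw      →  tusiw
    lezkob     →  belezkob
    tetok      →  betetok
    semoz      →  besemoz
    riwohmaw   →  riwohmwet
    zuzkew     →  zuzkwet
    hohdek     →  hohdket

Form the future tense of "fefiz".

zewipuk and tetok both end in -k yet inflect differently (zewipik, betetok), so the final letter is not what conditions the rule; the last vowel is.
"fefiz" has last vowel 'i'. The stems whose last vowel is 'i' (pinzis → pinzsir, geris → gersir) delete the last vowel and add -ir.
So fefiz → fefzir.

fefzir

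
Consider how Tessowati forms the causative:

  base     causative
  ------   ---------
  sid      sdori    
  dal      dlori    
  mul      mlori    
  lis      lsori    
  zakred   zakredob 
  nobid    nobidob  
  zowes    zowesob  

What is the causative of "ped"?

pdori

sid and zakred both end in -d yet inflect differently (sdori, zakredob), so the final letter is not what conditions the rule; the number of vowels is.
"ped" has 1 vowel. The stems with 1 vowel (sid → sdori, dal → dlori, mul → mlori) delete the last vowel and add -ori.
So ped → pdori.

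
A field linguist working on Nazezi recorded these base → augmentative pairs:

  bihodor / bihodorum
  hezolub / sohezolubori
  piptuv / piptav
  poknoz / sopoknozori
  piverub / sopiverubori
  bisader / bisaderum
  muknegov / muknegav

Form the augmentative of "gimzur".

gimzurum

muknegov and bihodor both have last vowel 'o' yet inflect differently (muknegav, bihodorum), so the last vowel is not what conditions the rule; the final letter is.
"gimzur" ends in -r. The stems ending in -r (bihodor → bihodorum, bisader → bisaderum) add -um.
The other patterns: stems ending in -v change the last vowel to 'a'; stems ending in -b or -z add so- … -ori around the stem.
So gimzur → gimzurum.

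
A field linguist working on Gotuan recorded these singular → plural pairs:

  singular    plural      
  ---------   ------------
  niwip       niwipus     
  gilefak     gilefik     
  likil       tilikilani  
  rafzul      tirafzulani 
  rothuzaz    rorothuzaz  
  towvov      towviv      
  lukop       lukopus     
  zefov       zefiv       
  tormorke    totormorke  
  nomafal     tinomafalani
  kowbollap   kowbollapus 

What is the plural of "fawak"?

fawik

rothuzaz and kowbollap both have last vowel 'a' yet inflect differently (rorothuzaz, kowbollapus), so the last vowel is not what conditions the rule; the final letter is.
"fawak" ends in -k. The one such stem in the data (gilefak → gilefik) changes the last vowel to 'i' (as do towvov, zefov), so the same rule applies.
So fawak → fawik.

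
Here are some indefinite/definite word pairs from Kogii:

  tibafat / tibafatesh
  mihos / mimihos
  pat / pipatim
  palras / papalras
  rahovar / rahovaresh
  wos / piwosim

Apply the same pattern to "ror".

pirorim

"ror" has 1 vowel. The stems with 1 vowel (pat → pipatim, wos → piwosim) add pi- … -im around the stem.
So ror → pirorim.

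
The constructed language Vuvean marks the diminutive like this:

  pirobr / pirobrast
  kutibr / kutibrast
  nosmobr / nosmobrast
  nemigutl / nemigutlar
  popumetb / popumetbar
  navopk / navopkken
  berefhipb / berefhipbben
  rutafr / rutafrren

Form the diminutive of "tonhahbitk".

"tonhahbitk" has second-to-last letter 't'. The stems whose second-to-last letter is 't' (nemigutl → nemigutlar, popumetb → popumetbar) add -ar.
So tonhahbitk → tonhahbitkar.

tonhahbitkar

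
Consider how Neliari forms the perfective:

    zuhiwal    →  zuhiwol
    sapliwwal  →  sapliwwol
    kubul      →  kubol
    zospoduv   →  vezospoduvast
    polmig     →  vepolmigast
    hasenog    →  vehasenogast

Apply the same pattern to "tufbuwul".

tufbuwol

"tufbuwul" ends in -l. The stems ending in -l (zuhiwal → zuhiwol, sapliwwal → sapliwwol, kubul → kubol) change the last vowel to 'o'.
The other pattern: stems ending in -g or -v add ve- … -ast around the stem.
So tufbuwul → tufbuwol.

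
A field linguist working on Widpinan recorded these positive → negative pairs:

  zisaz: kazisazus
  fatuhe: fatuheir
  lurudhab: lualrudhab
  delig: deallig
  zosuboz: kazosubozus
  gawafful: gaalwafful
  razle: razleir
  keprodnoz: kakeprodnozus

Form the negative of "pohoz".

kapohozus

zisaz and lurudhab both have last vowel 'a' yet inflect differently (kazisazus, lualrudhab), so the last vowel is not what conditions the rule; the final letter is.
"pohoz" ends in -z. The stems ending in -z (zosuboz → kazosubozus, keprodnoz → kakeprodnozus, zisaz → kazisazus) add ka- … -us around the stem.
So pohoz → kapohozus.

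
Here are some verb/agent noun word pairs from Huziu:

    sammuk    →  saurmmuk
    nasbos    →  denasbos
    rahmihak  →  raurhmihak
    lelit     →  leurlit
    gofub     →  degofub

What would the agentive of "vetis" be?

"vetis" ends in -s. The one such stem in the data (nasbos → denasbos) adds the prefix de-, so the same rule applies.
So vetis → devetis.

devetis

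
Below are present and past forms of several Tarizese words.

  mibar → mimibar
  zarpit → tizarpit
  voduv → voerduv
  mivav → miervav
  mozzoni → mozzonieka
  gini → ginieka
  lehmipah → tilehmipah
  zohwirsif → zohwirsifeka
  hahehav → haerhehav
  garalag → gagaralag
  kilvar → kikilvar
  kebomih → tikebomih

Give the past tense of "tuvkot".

tituvkot

"tuvkot" ends in -t. The one such stem in the data (zarpit → tizarpit) adds the prefix ti-, so the same rule applies.
So tuvkot → tituvkot.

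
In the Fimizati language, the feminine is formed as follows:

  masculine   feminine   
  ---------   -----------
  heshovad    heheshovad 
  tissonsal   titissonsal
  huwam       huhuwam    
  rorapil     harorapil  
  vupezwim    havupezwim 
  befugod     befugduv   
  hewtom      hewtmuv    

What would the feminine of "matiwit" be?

hamatiwit

"matiwit" has last vowel 'i'. The stems whose last vowel is 'i' (rorapil → harorapil, vupezwim → havupezwim) add the prefix ha-.
The other patterns: stems whose last vowel is 'a' repeat the first consonant+vowel as a prefix; stems whose last vowel is 'o' delete the last vowel and add -uv.
So matiwit → hamatiwit.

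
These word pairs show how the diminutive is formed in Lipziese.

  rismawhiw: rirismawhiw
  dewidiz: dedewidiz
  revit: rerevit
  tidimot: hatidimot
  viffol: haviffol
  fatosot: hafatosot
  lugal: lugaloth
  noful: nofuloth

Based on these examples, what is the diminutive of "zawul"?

revit and tidimot both end in -t yet inflect differently (rerevit, hatidimot), so the final letter is not what conditions the rule; the last vowel is.
"zawul" has last vowel 'u'. The one such stem in the data (noful → nofuloth) adds -oth, so the same rule applies.
So zawul → zawuloth.

zawuloth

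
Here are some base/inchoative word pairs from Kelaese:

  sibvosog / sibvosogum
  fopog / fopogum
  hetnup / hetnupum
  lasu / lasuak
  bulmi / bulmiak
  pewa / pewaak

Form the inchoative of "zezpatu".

hetnup and lasu both have last vowel 'u' yet inflect differently (hetnupum, lasuak), so the last vowel is not what conditions the rule; whether the stem ends in a vowel or a consonant is.
"zezpatu" ends in a vowel. The stems ending in a vowel (lasu → lasuak, bulmi → bulmiak, pewa → pewaak) add -ak.
So zezpatu → zezpatuak.

zezpatuak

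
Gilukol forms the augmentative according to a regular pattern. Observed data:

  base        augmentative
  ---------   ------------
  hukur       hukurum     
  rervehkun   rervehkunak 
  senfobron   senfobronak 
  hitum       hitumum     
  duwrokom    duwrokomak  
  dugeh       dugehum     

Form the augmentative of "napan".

duwrokom and hitum both end in -m yet inflect differently (duwrokomak, hitumum), so the final letter is not what conditions the rule; the number of vowels is.
"napan" has 2 vowels. The stems with 2 vowels (hitum → hitumum, hukur → hukurum, dugeh → dugehum) add -um.
The other pattern: stems with 3 vowels add -ak.
So napan → napanum.

napanum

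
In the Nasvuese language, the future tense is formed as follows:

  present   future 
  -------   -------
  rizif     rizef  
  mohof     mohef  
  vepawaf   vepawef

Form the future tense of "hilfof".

Every pair shown (rizif → rizef, mohof → mohef, vepawaf → vepawef) follows the same rule: change the last vowel to 'e'.
So hilfof → hilfef.

hilfef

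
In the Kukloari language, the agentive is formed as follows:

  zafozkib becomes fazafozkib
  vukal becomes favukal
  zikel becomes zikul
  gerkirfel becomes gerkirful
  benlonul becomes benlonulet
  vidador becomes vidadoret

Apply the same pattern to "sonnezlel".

sonnezlul

vukal and zikel both end in -l yet inflect differently (favukal, zikul), so the final letter is not what conditions the rule; the last vowel is.
"sonnezlel" has last vowel 'e'. The stems whose last vowel is 'e' (zikel → zikul, gerkirfel → gerkirful) change the last vowel to 'u'.
The other patterns: stems whose last vowel is 'a' or 'i' add the prefix fa-; stems whose last vowel is 'o' or 'u' add -et.
So sonnezlel → sonnezlul.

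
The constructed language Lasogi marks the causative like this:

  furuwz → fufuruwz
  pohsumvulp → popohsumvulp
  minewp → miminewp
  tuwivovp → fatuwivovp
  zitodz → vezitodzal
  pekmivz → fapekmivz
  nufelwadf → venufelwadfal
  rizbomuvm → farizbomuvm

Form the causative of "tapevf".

fatapevf

"tapevf" has second-to-last letter 'v'. The stems whose second-to-last letter is 'v' (pekmivz → fapekmivz, tuwivovp → fatuwivovp, rizbomuvm → farizbomuvm) add the prefix fa-.
So tapevf → fatapevf.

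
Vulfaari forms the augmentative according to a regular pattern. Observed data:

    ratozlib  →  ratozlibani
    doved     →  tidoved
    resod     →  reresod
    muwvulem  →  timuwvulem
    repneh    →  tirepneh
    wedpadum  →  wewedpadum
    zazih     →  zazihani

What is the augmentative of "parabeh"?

tiparabeh

"parabeh" has last vowel 'e'. The stems whose last vowel is 'e' (repneh → tirepneh, doved → tidoved, muwvulem → timuwvulem) add the prefix ti-.
So parabeh → tiparabeh.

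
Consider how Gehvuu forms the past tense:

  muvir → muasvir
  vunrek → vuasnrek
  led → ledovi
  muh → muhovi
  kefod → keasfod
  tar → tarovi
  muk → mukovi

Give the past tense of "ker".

led and kefod both end in -d yet inflect differently (ledovi, keasfod), so the final letter is not what conditions the rule; the number of vowels is.
"ker" has 1 vowel. The stems with 1 vowel (muh → muhovi, tar → tarovi, led → ledovi) add -ovi.
So ker → kerovi.

kerovi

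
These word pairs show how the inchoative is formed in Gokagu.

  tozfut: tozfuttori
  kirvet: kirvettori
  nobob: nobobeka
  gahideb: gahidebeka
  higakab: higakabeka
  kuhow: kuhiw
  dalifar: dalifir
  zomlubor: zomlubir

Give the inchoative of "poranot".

poranottori

"poranot" ends in -t. The stems ending in -t (tozfut → tozfuttori, kirvet → kirvettori) double the final consonant and add -ori.
So poranot → poranottori.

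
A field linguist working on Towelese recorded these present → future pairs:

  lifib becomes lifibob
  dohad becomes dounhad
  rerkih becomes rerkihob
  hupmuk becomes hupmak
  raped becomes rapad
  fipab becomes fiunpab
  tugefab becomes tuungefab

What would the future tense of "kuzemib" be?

fipab and lifib both end in -b yet inflect differently (fiunpab, lifibob), so the final letter is not what conditions the rule; the last vowel is.
"kuzemib" has last vowel 'i'. The stems whose last vowel is 'i' (lifib → lifibob, rerkih → rerkihob) add -ob.
So kuzemib → kuzemibob.

kuzemibob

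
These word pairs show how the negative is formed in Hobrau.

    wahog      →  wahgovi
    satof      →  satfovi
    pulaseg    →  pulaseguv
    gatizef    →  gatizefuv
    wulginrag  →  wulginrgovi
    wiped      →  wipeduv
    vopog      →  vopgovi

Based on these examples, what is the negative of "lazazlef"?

lazazlefuv

pulaseg and wahog both end in -g yet inflect differently (pulaseguv, wahgovi), so the final letter is not what conditions the rule; the last vowel is.
"lazazlef" has last vowel 'e'. The stems whose last vowel is 'e' (pulaseg → pulaseguv, wiped → wipeduv, gatizef → gatizefuv) add -uv.
So lazazlef → lazazlefuv.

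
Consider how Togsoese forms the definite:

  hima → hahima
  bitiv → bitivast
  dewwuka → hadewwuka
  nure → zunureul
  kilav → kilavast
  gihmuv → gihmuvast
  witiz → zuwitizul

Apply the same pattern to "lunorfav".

"lunorfav" ends in -v. The stems ending in -v (kilav → kilavast, gihmuv → gihmuvast, bitiv → bitivast) add -ast.
The other patterns: stems ending in -a add the prefix ha-; stems ending in -e or -z add zu- … -ul around the stem.
So lunorfav → lunorfavast.

lunorfavast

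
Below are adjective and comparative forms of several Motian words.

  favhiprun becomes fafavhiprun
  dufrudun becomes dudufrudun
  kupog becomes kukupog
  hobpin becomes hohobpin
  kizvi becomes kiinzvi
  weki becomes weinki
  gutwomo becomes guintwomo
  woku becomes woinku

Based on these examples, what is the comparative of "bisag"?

hobpin and kizvi both have last vowel 'i' yet inflect differently (hohobpin, kiinzvi), so the last vowel is not what conditions the rule; whether the stem ends in a vowel or a consonant is.
"bisag" ends in a consonant. The stems ending in a consonant (favhiprun → fafavhiprun, dufrudun → dudufrudun, kupog → kukupog) repeat the first consonant+vowel as a prefix.
So bisag → bibisag.

bibisag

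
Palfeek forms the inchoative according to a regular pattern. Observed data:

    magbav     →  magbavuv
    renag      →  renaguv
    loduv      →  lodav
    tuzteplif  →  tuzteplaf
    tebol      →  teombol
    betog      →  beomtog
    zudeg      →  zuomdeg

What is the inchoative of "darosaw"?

magbav and loduv both end in -v yet inflect differently (magbavuv, lodav), so the final letter is not what conditions the rule; the last vowel is.
"darosaw" has last vowel 'a'. The stems whose last vowel is 'a' (magbav → magbavuv, renag → renaguv) add -uv.
The other patterns: stems whose last vowel is 'i' or 'u' change the last vowel to 'a'; stems whose last vowel is 'e' or 'o' insert -om- after the first vowel.
So darosaw → darosawuv.

darosawuv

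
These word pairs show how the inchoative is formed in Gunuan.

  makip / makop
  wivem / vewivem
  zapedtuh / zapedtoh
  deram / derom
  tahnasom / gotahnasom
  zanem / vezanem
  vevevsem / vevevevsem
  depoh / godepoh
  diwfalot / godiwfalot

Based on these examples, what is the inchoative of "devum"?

vevevsem and tahnasom both end in -m yet inflect differently (vevevevsem, gotahnasom), so the final letter is not what conditions the rule; the last vowel is.
"devum" has last vowel 'u'. The one such stem in the data (zapedtuh → zapedtoh) changes the last vowel to 'o' (as do deram, makip), so the same rule applies.
So devum → devom.

devom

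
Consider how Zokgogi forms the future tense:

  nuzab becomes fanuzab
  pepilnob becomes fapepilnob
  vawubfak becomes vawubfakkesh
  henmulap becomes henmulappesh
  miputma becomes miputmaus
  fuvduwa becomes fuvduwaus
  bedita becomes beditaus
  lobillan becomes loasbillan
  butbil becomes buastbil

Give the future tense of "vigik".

"vigik" ends in -k. The one such stem in the data (vawubfak → vawubfakkesh) doubles the final consonant and adds -esh (as does henmulap), so the same rule applies.
So vigik → vigikkesh.

vigikkesh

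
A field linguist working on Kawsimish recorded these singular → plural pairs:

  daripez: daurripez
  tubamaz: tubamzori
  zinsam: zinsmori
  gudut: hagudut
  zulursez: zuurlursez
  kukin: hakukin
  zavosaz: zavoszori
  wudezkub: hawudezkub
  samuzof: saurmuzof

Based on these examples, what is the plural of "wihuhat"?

wihuhtori

zulursez and tubamaz both end in -z yet inflect differently (zuurlursez, tubamzori), so the final letter is not what conditions the rule; the last vowel is.
"wihuhat" has last vowel 'a'. The stems whose last vowel is 'a' (tubamaz → tubamzori, zavosaz → zavoszori, zinsam → zinsmori) delete the last vowel and add -ori.
The other patterns: stems whose last vowel is 'e' or 'o' insert -ur- after the first vowel; stems whose last vowel is 'i' or 'u' add the prefix ha-.
So wihuhat → wihuhtori.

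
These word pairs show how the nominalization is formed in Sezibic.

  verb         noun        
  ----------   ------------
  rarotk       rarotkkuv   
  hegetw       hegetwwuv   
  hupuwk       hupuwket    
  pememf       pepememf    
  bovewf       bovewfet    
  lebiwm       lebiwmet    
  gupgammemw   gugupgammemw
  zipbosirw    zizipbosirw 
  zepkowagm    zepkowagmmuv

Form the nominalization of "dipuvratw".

dipuvratwwuv

pememf and bovewf both end in -f yet inflect differently (pepememf, bovewfet), so the final letter is not what conditions the rule; the second-to-last letter is.
"dipuvratw" has second-to-last letter 't'. The stems whose second-to-last letter is 't' (hegetw → hegetwwuv, rarotk → rarotkkuv) double the final consonant and add -uv.
The other patterns: stems whose second-to-last letter is 'm' or 'r' repeat the first consonant+vowel as a prefix; stems whose second-to-last letter is 'w' add -et.
So dipuvratw → dipuvratwwuv.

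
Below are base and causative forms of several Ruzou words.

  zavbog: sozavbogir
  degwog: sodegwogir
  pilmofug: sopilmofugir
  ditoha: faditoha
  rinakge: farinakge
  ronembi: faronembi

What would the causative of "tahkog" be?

sotahkogir

degwog and ditoha both begin with d- yet inflect differently (sodegwogir, faditoha), so the first letter is not what conditions the rule; whether the stem ends in a vowel or a consonant is.
"tahkog" ends in a consonant. The stems ending in a consonant (zavbog → sozavbogir, degwog → sodegwogir, pilmofug → sopilmofugir) add so- … -ir around the stem.
The other pattern: stems ending in a vowel add the prefix fa-.
So tahkog → sotahkogir.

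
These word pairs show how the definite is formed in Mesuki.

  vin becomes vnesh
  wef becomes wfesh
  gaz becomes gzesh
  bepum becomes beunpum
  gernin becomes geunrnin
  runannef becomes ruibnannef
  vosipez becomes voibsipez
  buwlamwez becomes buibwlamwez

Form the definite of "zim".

vin and gernin both end in -n yet inflect differently (vnesh, geunrnin), so the final letter is not what conditions the rule; the number of vowels is.
"zim" has 1 vowel. The stems with 1 vowel (vin → vnesh, wef → wfesh, gaz → gzesh) delete the last vowel and add -esh.
The other patterns: stems with 2 vowels insert -un- after the first vowel; stems with 3 vowels insert -ib- after the first vowel.
So zim → zmesh.

zmesh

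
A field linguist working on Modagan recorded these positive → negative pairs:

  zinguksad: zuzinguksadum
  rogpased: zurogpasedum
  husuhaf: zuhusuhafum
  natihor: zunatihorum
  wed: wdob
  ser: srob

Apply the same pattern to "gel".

zinguksad and wed both end in -d yet inflect differently (zuzinguksadum, wdob), so the final letter is not what conditions the rule; the number of vowels is.
"gel" has 1 vowel. The stems with 1 vowel (wed → wdob, ser → srob) delete the last vowel and add -ob.
The other pattern: stems with 3 vowels add zu- … -um around the stem.
So gel → glob.

glob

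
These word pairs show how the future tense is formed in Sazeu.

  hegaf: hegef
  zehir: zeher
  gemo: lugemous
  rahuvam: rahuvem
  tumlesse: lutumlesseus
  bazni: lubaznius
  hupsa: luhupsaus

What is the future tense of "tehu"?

"tehu" ends in a vowel. The stems ending in a vowel (gemo → lugemous, bazni → lubaznius, hupsa → luhupsaus) add lu- … -us around the stem.
The other pattern: stems ending in a consonant change the last vowel to 'e'.
So tehu → lutehuus.

lutehuus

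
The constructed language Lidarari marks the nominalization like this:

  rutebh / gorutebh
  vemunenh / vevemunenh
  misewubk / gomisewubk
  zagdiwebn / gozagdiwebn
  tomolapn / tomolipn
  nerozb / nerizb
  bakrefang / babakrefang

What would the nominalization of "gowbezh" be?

gowbizh

vemunenh and rutebh both end in -h yet inflect differently (vevemunenh, gorutebh), so the final letter is not what conditions the rule; the second-to-last letter is.
"gowbezh" has second-to-last letter 'z'. The one such stem in the data (nerozb → nerizb) changes the last vowel to 'i' (as does tomolapn), so the same rule applies.
The other patterns: stems whose second-to-last letter is 'n' repeat the first consonant+vowel as a prefix; stems whose second-to-last letter is 'b' add the prefix go-.
So gowbezh → gowbizh.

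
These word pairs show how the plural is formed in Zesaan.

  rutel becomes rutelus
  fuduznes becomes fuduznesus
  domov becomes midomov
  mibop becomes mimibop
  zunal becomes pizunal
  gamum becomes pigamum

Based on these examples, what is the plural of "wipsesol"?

rutel and zunal both end in -l yet inflect differently (rutelus, pizunal), so the final letter is not what conditions the rule; the last vowel is.
"wipsesol" has last vowel 'o'. The stems whose last vowel is 'o' (domov → midomov, mibop → mimibop) add the prefix mi-.
The other patterns: stems whose last vowel is 'e' add -us; stems whose last vowel is 'a' or 'u' add the prefix pi-.
So wipsesol → miwipsesol.

miwipsesol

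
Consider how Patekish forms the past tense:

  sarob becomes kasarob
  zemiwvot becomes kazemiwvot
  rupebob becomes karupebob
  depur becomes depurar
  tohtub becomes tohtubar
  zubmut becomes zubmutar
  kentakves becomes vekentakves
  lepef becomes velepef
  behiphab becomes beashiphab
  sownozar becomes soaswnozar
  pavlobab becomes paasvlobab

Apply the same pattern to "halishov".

sarob and tohtub both end in -b yet inflect differently (kasarob, tohtubar), so the final letter is not what conditions the rule; the last vowel is.
"halishov" has last vowel 'o'. The stems whose last vowel is 'o' (sarob → kasarob, zemiwvot → kazemiwvot, rupebob → karupebob) add the prefix ka-.
The other patterns: stems whose last vowel is 'u' add -ar; stems whose last vowel is 'e' add the prefix ve-; stems whose last vowel is 'a' insert -as- after the first vowel.
So halishov → kahalishov.

kahalishov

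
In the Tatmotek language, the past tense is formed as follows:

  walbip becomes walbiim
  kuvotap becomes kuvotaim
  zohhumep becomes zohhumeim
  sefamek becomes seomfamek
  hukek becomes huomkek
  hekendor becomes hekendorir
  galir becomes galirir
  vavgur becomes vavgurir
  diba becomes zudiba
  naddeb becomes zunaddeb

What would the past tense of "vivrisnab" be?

zuvivrisnab

zohhumep and sefamek both have last vowel 'e' yet inflect differently (zohhumeim, seomfamek), so the last vowel is not what conditions the rule; the final letter is.
"vivrisnab" ends in -b. The one such stem in the data (naddeb → zunaddeb) adds the prefix zu-, so the same rule applies.
So vivrisnab → zuvivrisnab.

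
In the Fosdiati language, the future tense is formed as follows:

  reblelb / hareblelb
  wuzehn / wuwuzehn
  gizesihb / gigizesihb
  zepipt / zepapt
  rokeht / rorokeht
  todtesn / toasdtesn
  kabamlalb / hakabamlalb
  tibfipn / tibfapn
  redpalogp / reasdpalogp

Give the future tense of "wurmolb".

tibfipn and wuzehn both end in -n yet inflect differently (tibfapn, wuwuzehn), so the final letter is not what conditions the rule; the second-to-last letter is.
"wurmolb" has second-to-last letter 'l'. The stems whose second-to-last letter is 'l' (reblelb → hareblelb, kabamlalb → hakabamlalb) add the prefix ha-.
So wurmolb → hawurmolb.

hawurmolb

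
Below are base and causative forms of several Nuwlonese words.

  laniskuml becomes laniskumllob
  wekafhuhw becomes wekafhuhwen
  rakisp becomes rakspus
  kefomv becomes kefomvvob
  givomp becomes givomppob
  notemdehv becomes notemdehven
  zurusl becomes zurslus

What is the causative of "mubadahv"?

notemdehv and kefomv both end in -v yet inflect differently (notemdehven, kefomvvob), so the final letter is not what conditions the rule; the second-to-last letter is.
"mubadahv" has second-to-last letter 'h'. The stems whose second-to-last letter is 'h' (wekafhuhw → wekafhuhwen, notemdehv → notemdehven) add -en.
So mubadahv → mubadahven.

mubadahven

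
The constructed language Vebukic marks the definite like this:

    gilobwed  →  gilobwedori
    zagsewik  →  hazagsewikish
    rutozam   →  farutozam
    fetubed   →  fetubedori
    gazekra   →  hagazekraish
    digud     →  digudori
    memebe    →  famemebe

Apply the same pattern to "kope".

fetubed and memebe both have last vowel 'e' yet inflect differently (fetubedori, famemebe), so the last vowel is not what conditions the rule; the final letter is.
"kope" ends in -e. The one such stem in the data (memebe → famemebe) adds the prefix fa-, so the same rule applies.
So kope → fakope.

fakope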